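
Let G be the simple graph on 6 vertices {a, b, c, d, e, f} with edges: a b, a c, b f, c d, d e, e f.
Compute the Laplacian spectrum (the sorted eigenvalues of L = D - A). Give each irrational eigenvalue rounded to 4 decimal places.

With the vertex order [a, b, c, d, e, f], the degrees are [2, 2, 2, 2, 2, 2], giving D = diag(2, 2, 2, 2, 2, 2) and L = D - A. Diagonalising L (or applying a numerical eigensolver to the 6x6 matrix) gives the spectrum above. There is one zero in the spectrum, matching the 1 component.

[0, 1, 1, 3, 3, 4]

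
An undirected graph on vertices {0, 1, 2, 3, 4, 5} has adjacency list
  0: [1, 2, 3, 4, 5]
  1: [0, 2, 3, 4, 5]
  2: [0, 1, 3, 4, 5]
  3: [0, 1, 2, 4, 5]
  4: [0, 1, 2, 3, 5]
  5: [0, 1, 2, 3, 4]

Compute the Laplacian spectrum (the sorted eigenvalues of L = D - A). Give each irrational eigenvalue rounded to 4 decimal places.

[0, 6, 6, 6, 6, 6]

Each diagonal entry of L is the vertex degree and each off-diagonal entry is -1 where an edge is present, 0 otherwise; in the order [0, 1, 2, 3, 4, 5] the diagonal is [5, 5, 5, 5, 5, 5]. Since every row of L sums to 0, the all-ones vector is in the kernel and 0 is an eigenvalue. The single zero eigenvalue shows the graph is connected. The eigenvalues sum to 30, which equals trace(L) = 2|E|.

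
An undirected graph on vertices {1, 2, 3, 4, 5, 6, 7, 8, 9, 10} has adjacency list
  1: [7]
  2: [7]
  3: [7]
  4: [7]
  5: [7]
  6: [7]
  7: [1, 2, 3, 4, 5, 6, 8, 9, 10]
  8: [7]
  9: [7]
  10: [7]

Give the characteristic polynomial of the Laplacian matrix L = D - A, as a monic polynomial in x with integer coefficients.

With the vertex order [1, 2, 3, 4, 5, 6, 7, 8, 9, 10], the degrees are [1, 1, 1, 1, 1, 1, 9, 1, 1, 1], giving D = diag(1, 1, 1, 1, 1, 1, 9, 1, 1, 1) and L = D - A. Computing det(xI - L) by cofactor expansion (or equivalently via sum-over-permutations) gives x^10 - 18x^9 + 108x^8 - 336x^7 + 630x^6 - 756x^5 + 588x^4 - 288x^3 + 81x^2 - 10x. The coefficient of x^9 equals -trace(L) = -18, matching the sum of degrees. By the matrix-tree theorem the graph has (1/10) * product of the nonzero eigenvalues = 1 spanning tree.

x^10 - 18x^9 + 108x^8 - 336x^7 + 630x^6 - 756x^5 + 588x^4 - 288x^3 + 81x^2 - 10x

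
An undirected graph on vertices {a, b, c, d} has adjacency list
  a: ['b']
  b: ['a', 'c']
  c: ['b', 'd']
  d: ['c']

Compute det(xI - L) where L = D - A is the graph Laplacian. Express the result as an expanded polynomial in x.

x^4 - 6x^3 + 10x^2 - 4x

Each diagonal entry of L is the vertex degree and each off-diagonal entry is -1 where an edge is present, 0 otherwise; in the order [a, b, c, d] the diagonal is [1, 2, 2, 1]. L has integer entries, so p(x) = det(xI - L) has integer coefficients. Expanding the determinant yields x^4 - 6x^3 + 10x^2 - 4x. The coefficient of x^3 equals -trace(L) = -6, matching the sum of degrees. The eigenvalues sum to 6, which equals trace(L) = 2|E|. By the matrix-tree theorem the graph has (1/4) * product of the nonzero eigenvalues = 1 spanning tree.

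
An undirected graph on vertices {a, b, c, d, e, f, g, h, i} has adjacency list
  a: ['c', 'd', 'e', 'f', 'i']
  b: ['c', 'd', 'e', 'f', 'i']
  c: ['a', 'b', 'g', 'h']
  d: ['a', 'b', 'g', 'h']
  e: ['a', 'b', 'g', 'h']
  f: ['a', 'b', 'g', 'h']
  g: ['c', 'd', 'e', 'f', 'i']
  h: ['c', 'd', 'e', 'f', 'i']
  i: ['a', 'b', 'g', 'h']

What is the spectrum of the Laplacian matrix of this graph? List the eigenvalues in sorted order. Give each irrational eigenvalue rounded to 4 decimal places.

Each diagonal entry of L is the vertex degree and each off-diagonal entry is -1 where an edge is present, 0 otherwise; in the order [a, b, c, d, e, f, g, h, i] the diagonal is [5, 5, 4, 4, 4, 4, 5, 5, 4]. Since every row of L sums to 0, the all-ones vector is in the kernel and 0 is an eigenvalue. The eigenvalues sum to 40, which equals trace(L) = 2|E|.

[0, 4, 4, 4, 4, 5, 5, 5, 9]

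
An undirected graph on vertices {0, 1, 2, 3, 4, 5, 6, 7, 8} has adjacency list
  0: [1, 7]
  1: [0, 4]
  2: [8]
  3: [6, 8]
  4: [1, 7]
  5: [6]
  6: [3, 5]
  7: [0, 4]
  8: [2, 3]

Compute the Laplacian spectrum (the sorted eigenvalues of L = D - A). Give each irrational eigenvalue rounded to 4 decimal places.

With the vertex order [0, 1, 2, 3, 4, 5, 6, 7, 8], the degrees are [2, 2, 1, 2, 2, 1, 2, 2, 2], giving D = diag(2, 2, 1, 2, 2, 1, 2, 2, 2) and L = D - A. Since every row of L sums to 0, the all-ones vector is in the kernel and 0 is an eigenvalue. The 2 zero eigenvalues correspond to the 2 connected components. The largest eigenvalue, 4, is at most the vertex count 9.

[0, 0, 0.3820, 1.3820, 2, 2, 2.6180, 3.6180, 4]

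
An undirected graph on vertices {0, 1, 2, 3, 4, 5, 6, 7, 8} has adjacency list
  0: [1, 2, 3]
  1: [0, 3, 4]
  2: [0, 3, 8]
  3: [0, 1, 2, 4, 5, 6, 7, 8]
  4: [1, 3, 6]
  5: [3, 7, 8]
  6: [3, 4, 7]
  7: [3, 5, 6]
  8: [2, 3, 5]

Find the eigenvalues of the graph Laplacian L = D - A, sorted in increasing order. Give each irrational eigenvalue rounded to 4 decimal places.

[0, 1.5858, 1.5858, 3, 3, 4.4142, 4.4142, 5, 9]

Each diagonal entry of L is the vertex degree and each off-diagonal entry is -1 where an edge is present, 0 otherwise; in the order [0, 1, 2, 3, 4, 5, 6, 7, 8] the diagonal is [3, 3, 3, 8, 3, 3, 3, 3, 3]. L is symmetric positive semidefinite, so every eigenvalue is real and nonnegative. The single zero eigenvalue shows the graph is connected. There is one zero in the spectrum, matching the 1 component.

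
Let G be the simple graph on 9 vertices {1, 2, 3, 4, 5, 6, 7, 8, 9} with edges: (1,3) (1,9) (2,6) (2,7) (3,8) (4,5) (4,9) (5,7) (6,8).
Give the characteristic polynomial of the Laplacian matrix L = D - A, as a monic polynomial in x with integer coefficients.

With the vertex order [1, 2, 3, 4, 5, 6, 7, 8, 9], the degrees are [2, 2, 2, 2, 2, 2, 2, 2, 2], giving D = diag(2, 2, 2, 2, 2, 2, 2, 2, 2) and L = D - A. Computing det(xI - L) by cofactor expansion (or equivalently via sum-over-permutations) gives x^9 - 18x^8 + 135x^7 - 546x^6 + 1287x^5 - 1782x^4 + 1386x^3 - 540x^2 + 81x. Since p(0) = det(-L) = 0, x divides p(x).

x^9 - 18x^8 + 135x^7 - 546x^6 + 1287x^5 - 1782x^4 + 1386x^3 - 540x^2 + 81x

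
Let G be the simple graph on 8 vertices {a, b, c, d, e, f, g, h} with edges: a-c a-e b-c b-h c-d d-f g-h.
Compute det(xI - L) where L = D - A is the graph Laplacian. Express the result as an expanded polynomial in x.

x^8 - 14x^7 + 77x^6 - 212x^5 + 307x^4 - 224x^3 + 72x^2 - 8x

Reading degrees in the order [a, b, c, d, e, f, g, h] gives [2, 2, 3, 2, 1, 1, 1, 2]; set D = diag(2, 2, 3, 2, 1, 1, 1, 2) and form L = D - A. Computing det(xI - L) by cofactor expansion (or equivalently via sum-over-permutations) gives x^8 - 14x^7 + 77x^6 - 212x^5 + 307x^4 - 224x^3 + 72x^2 - 8x. Since p(0) = det(-L) = 0, x divides p(x).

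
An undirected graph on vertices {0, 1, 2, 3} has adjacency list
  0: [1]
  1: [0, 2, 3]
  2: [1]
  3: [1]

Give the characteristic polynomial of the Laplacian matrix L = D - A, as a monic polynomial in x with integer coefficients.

x^4 - 6x^3 + 9x^2 - 4x

Each diagonal entry of L is the vertex degree and each off-diagonal entry is -1 where an edge is present, 0 otherwise; in the order [0, 1, 2, 3] the diagonal is [1, 3, 1, 1]. Computing det(xI - L) by cofactor expansion (or equivalently via sum-over-permutations) gives x^4 - 6x^3 + 9x^2 - 4x. The constant term is 0 because L is singular (the all-ones vector lies in its kernel).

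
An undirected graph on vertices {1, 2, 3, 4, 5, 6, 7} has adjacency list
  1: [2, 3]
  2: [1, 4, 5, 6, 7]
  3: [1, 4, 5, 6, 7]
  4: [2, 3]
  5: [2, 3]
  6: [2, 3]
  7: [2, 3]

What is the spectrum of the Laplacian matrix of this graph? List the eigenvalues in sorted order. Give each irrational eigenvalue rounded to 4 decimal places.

Each diagonal entry of L is the vertex degree and each off-diagonal entry is -1 where an edge is present, 0 otherwise; in the order [1, 2, 3, 4, 5, 6, 7] the diagonal is [2, 5, 5, 2, 2, 2, 2]. L is symmetric positive semidefinite, so every eigenvalue is real and nonnegative. The single zero eigenvalue shows the graph is connected. The largest eigenvalue, 7, is at most the vertex count 7.

[0, 2, 2, 2, 2, 5, 7]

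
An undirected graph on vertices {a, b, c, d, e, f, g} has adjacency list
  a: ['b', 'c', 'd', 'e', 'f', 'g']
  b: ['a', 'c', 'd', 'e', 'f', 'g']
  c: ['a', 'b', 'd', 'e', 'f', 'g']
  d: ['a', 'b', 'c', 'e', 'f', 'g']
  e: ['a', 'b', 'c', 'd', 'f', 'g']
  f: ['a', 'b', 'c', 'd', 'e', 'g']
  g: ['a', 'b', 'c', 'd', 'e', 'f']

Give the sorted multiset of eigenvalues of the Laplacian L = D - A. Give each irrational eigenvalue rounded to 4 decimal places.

Each diagonal entry of L is the vertex degree and each off-diagonal entry is -1 where an edge is present, 0 otherwise; in the order [a, b, c, d, e, f, g] the diagonal is [6, 6, 6, 6, 6, 6, 6]. L is symmetric positive semidefinite, so every eigenvalue is real and nonnegative. The single zero eigenvalue shows the graph is connected. The largest eigenvalue, 7, is at most the vertex count 7.

[0, 7, 7, 7, 7, 7, 7]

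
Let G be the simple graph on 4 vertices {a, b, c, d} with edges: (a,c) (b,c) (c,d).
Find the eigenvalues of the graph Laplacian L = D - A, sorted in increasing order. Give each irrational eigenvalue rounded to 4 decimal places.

Reading degrees in the order [a, b, c, d] gives [1, 1, 3, 1]; set D = diag(1, 1, 3, 1) and form L = D - A. L is symmetric positive semidefinite, so every eigenvalue is real and nonnegative. By the matrix-tree theorem the graph has (1/4) * product of the nonzero eigenvalues = 1 spanning tree.

[0, 1, 1, 4]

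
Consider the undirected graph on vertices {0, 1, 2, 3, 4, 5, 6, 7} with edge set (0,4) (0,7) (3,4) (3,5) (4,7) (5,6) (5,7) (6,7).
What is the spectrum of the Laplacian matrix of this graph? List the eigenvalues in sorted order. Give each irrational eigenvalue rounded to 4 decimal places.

Each diagonal entry of L is the vertex degree and each off-diagonal entry is -1 where an edge is present, 0 otherwise; in the order [0, 1, 2, 3, 4, 5, 6, 7] the diagonal is [2, 0, 0, 2, 3, 3, 2, 4]. Since every row of L sums to 0, the all-ones vector is in the kernel and 0 is an eigenvalue. The 3 zero eigenvalues correspond to the 3 connected components. The eigenvalues sum to 16, which equals trace(L) = 2|E|. There are 3 zeros in the spectrum, matching the 3 components.

[0, 0, 0, 1.3820, 1.6972, 3.6180, 4, 5.3028]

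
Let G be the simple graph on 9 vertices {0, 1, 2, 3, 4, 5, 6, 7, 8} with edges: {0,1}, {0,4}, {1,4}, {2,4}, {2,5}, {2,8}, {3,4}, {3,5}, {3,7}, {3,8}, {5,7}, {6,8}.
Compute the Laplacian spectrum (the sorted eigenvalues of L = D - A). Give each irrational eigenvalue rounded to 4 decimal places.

Reading degrees in the order [0, 1, 2, 3, 4, 5, 6, 7, 8] gives [2, 2, 3, 4, 4, 3, 1, 2, 3]; set D = diag(2, 2, 3, 4, 4, 3, 1, 2, 3) and form L = D - A. Since every row of L sums to 0, the all-ones vector is in the kernel and 0 is an eigenvalue. The single zero eigenvalue shows the graph is connected.

[0, 0.5061, 0.8031, 2.0948, 3, 3.3418, 4, 4.1347, 6.1194]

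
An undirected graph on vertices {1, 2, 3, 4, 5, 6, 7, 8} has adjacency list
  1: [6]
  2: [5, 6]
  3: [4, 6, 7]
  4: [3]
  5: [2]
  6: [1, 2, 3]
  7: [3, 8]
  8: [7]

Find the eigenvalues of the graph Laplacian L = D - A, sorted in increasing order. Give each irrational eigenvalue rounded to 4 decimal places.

[0, 0.2509, 0.5858, 0.7287, 2, 2.3349, 3.4142, 4.6855]

Each diagonal entry of L is the vertex degree and each off-diagonal entry is -1 where an edge is present, 0 otherwise; in the order [1, 2, 3, 4, 5, 6, 7, 8] the diagonal is [1, 2, 3, 1, 1, 3, 2, 1]. Since every row of L sums to 0, the all-ones vector is in the kernel and 0 is an eigenvalue. The single zero eigenvalue shows the graph is connected. By the matrix-tree theorem the graph has (1/8) * product of the nonzero eigenvalues = 1 spanning tree.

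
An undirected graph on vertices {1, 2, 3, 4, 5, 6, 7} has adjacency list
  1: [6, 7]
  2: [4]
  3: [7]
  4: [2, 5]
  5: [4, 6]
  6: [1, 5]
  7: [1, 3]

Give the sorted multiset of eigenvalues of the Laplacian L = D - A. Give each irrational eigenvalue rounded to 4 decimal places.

[0, 0.1981, 0.7530, 1.5550, 2.4450, 3.2470, 3.8019]

Each diagonal entry of L is the vertex degree and each off-diagonal entry is -1 where an edge is present, 0 otherwise; in the order [1, 2, 3, 4, 5, 6, 7] the diagonal is [2, 1, 1, 2, 2, 2, 2]. The multiplicity of 0 as a Laplacian eigenvalue equals the number of connected components. The single zero eigenvalue shows the graph is connected.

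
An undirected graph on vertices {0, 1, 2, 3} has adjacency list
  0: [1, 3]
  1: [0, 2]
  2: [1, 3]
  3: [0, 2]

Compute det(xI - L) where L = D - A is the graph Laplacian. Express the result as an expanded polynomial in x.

Reading degrees in the order [0, 1, 2, 3] gives [2, 2, 2, 2]; set D = diag(2, 2, 2, 2) and form L = D - A. L has integer entries, so p(x) = det(xI - L) has integer coefficients. Expanding the determinant yields x^4 - 8x^3 + 20x^2 - 16x. Since p(0) = det(-L) = 0, x divides p(x). The eigenvalues sum to 8, which equals trace(L) = 2|E|.

x^4 - 8x^3 + 20x^2 - 16x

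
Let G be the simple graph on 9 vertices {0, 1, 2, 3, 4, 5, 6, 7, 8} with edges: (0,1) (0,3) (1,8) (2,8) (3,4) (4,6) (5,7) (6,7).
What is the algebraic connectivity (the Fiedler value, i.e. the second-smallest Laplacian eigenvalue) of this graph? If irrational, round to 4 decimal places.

0.1206

Each diagonal entry of L is the vertex degree and each off-diagonal entry is -1 where an edge is present, 0 otherwise; in the order [0, 1, 2, 3, 4, 5, 6, 7, 8] the diagonal is [2, 2, 1, 2, 2, 1, 2, 2, 2]. The sorted Laplacian eigenvalues are [0, 0.1206, 0.4679, 1, 1.6527, 2.3473, 3, 3.5321, 3.8794]; the algebraic connectivity is the second entry, 0.1206. By the matrix-tree theorem the graph has (1/9) * product of the nonzero eigenvalues = 1 spanning tree.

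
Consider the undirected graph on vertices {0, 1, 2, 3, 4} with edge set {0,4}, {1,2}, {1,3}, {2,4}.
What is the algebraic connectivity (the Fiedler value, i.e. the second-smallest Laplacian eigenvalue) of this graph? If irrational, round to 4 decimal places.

Each diagonal entry of L is the vertex degree and each off-diagonal entry is -1 where an edge is present, 0 otherwise; in the order [0, 1, 2, 3, 4] the diagonal is [1, 2, 2, 1, 2]. Computing the eigenvalues of L and sorting gives [0, 0.3820, 1.3820, 2.6180, 3.6180]. The Fiedler value lambda_2 = 0.3820 is strictly positive, so the graph is connected. There is one zero in the spectrum, matching the 1 component. By the matrix-tree theorem the graph has (1/5) * product of the nonzero eigenvalues = 1 spanning tree.

0.3820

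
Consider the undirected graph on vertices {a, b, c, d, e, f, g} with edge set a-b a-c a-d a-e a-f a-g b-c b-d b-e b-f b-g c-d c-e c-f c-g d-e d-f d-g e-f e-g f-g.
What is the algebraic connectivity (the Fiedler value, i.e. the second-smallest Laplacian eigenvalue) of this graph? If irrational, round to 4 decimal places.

7

With the vertex order [a, b, c, d, e, f, g], the degrees are [6, 6, 6, 6, 6, 6, 6], giving D = diag(6, 6, 6, 6, 6, 6, 6) and L = D - A. Computing the eigenvalues of L and sorting gives [0, 7, 7, 7, 7, 7, 7]. The Fiedler value lambda_2 = 7 is strictly positive, so the graph is connected. The eigenvalues sum to 42, which equals trace(L) = 2|E|. By the matrix-tree theorem the graph has (1/7) * product of the nonzero eigenvalues = 16807 spanning trees.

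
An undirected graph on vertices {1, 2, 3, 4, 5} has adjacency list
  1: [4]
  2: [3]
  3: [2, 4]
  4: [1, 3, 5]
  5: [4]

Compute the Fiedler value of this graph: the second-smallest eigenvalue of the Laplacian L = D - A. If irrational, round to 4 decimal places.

With the vertex order [1, 2, 3, 4, 5], the degrees are [1, 1, 2, 3, 1], giving D = diag(1, 1, 2, 3, 1) and L = D - A. The smallest Laplacian eigenvalue is always 0. The next one, lambda_2 = 0.5188, measures how hard the graph is to disconnect: larger values mean better connectivity.

0.5188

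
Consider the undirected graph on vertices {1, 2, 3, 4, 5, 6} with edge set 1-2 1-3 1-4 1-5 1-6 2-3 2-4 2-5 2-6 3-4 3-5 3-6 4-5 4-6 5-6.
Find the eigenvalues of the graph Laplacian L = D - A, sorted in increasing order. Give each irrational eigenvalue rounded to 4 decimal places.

[0, 6, 6, 6, 6, 6]

Reading degrees in the order [1, 2, 3, 4, 5, 6] gives [5, 5, 5, 5, 5, 5]; set D = diag(5, 5, 5, 5, 5, 5) and form L = D - A. The multiplicity of 0 as a Laplacian eigenvalue equals the number of connected components. The largest eigenvalue, 6, is at most the vertex count 6.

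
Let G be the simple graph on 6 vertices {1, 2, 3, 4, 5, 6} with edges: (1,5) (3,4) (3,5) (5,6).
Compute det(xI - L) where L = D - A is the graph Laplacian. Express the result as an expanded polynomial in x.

Reading degrees in the order [1, 2, 3, 4, 5, 6] gives [1, 0, 2, 1, 3, 1]; set D = diag(1, 0, 2, 1, 3, 1) and form L = D - A. Computing det(xI - L) by cofactor expansion (or equivalently via sum-over-permutations) gives x^6 - 8x^5 + 20x^4 - 18x^3 + 5x^2. The coefficient of x^5 equals -trace(L) = -8, matching the sum of degrees. The eigenvalues sum to 8, which equals trace(L) = 2|E|. There are 2 zeros in the spectrum, matching the 2 components.

x^6 - 8x^5 + 20x^4 - 18x^3 + 5x^2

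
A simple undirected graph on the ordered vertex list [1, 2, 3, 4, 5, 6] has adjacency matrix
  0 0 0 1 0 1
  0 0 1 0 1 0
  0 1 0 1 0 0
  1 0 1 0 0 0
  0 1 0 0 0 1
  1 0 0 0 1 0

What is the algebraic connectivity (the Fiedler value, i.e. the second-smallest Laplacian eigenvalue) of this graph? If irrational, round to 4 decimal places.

Each diagonal entry of L is the vertex degree and each off-diagonal entry is -1 where an edge is present, 0 otherwise; in the order [1, 2, 3, 4, 5, 6] the diagonal is [2, 2, 2, 2, 2, 2]. Computing the eigenvalues of L and sorting gives [0, 1, 1, 3, 3, 4]. The Fiedler value lambda_2 = 1 is strictly positive, so the graph is connected.

1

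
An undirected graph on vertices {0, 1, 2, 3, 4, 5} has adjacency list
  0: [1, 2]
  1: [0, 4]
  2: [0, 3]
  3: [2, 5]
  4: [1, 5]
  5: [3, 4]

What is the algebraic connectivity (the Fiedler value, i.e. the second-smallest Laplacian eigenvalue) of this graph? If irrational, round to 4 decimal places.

With the vertex order [0, 1, 2, 3, 4, 5], the degrees are [2, 2, 2, 2, 2, 2], giving D = diag(2, 2, 2, 2, 2, 2) and L = D - A. Computing the eigenvalues of L and sorting gives [0, 1, 1, 3, 3, 4]. The Fiedler value lambda_2 = 1 is strictly positive, so the graph is connected.

1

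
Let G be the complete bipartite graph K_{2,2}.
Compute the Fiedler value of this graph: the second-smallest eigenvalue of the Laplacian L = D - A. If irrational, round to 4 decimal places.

2

The graph has 4 vertices and degree multiset [2, 2, 2, 2]; D is the diagonal matrix of degrees and L = D - A. The sorted Laplacian eigenvalues are [0, 2, 2, 4]; the algebraic connectivity is the second entry, 2. There is one zero in the spectrum, matching the 1 component.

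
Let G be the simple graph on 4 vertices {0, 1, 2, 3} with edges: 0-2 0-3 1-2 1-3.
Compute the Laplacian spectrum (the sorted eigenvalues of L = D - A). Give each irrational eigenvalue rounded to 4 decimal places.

[0, 2, 2, 4]

With the vertex order [0, 1, 2, 3], the degrees are [2, 2, 2, 2], giving D = diag(2, 2, 2, 2) and L = D - A. The multiplicity of 0 as a Laplacian eigenvalue equals the number of connected components. By the matrix-tree theorem the graph has (1/4) * product of the nonzero eigenvalues = 4 spanning trees.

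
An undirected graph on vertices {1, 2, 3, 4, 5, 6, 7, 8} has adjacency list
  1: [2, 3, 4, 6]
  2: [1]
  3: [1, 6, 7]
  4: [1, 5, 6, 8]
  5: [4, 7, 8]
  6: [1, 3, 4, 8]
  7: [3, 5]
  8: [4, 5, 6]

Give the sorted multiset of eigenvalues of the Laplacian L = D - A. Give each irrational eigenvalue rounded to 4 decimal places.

[0, 0.7840, 1.6363, 2.1517, 4, 4.4526, 5.3797, 5.5956]

Each diagonal entry of L is the vertex degree and each off-diagonal entry is -1 where an edge is present, 0 otherwise; in the order [1, 2, 3, 4, 5, 6, 7, 8] the diagonal is [4, 1, 3, 4, 3, 4, 2, 3]. Diagonalising L (or applying a numerical eigensolver to the 8x8 matrix) gives the spectrum above. The single zero eigenvalue shows the graph is connected. There is one zero in the spectrum, matching the 1 component.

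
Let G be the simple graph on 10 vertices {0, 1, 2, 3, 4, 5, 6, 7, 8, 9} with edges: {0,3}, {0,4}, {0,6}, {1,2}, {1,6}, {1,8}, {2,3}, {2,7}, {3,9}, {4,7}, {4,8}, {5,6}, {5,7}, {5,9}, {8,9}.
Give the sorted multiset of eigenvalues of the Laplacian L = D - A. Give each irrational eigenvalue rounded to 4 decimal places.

Each diagonal entry of L is the vertex degree and each off-diagonal entry is -1 where an edge is present, 0 otherwise; in the order [0, 1, 2, 3, 4, 5, 6, 7, 8, 9] the diagonal is [3, 3, 3, 3, 3, 3, 3, 3, 3, 3]. The multiplicity of 0 as a Laplacian eigenvalue equals the number of connected components. The single zero eigenvalue shows the graph is connected. The eigenvalues sum to 30, which equals trace(L) = 2|E|.

[0, 2, 2, 2, 2, 2, 5, 5, 5, 5]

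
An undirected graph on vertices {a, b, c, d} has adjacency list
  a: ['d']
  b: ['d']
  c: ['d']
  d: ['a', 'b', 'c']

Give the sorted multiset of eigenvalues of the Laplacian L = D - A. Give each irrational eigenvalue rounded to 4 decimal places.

With the vertex order [a, b, c, d], the degrees are [1, 1, 1, 3], giving D = diag(1, 1, 1, 3) and L = D - A. Diagonalising L (or applying a numerical eigensolver to the 4x4 matrix) gives the spectrum above. The eigenvalues sum to 6, which equals trace(L) = 2|E|.

[0, 1, 1, 4]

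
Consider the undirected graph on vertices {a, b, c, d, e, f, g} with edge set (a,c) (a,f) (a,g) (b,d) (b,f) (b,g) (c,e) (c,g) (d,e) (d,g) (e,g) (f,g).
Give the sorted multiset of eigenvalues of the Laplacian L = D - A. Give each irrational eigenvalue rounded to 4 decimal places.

[0, 2, 2, 4, 4, 5, 7]

Reading degrees in the order [a, b, c, d, e, f, g] gives [3, 3, 3, 3, 3, 3, 6]; set D = diag(3, 3, 3, 3, 3, 3, 6) and form L = D - A. Since every row of L sums to 0, the all-ones vector is in the kernel and 0 is an eigenvalue. The eigenvalues sum to 24, which equals trace(L) = 2|E|. By the matrix-tree theorem the graph has (1/7) * product of the nonzero eigenvalues = 320 spanning trees.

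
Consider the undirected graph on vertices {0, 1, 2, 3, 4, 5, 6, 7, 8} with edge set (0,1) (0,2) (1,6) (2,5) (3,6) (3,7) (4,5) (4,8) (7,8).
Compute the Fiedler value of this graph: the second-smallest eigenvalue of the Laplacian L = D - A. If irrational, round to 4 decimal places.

0.4679

With the vertex order [0, 1, 2, 3, 4, 5, 6, 7, 8], the degrees are [2, 2, 2, 2, 2, 2, 2, 2, 2], giving D = diag(2, 2, 2, 2, 2, 2, 2, 2, 2) and L = D - A. The smallest Laplacian eigenvalue is always 0. The next one, lambda_2 = 0.4679, measures how hard the graph is to disconnect: larger values mean better connectivity. The eigenvalues sum to 18, which equals trace(L) = 2|E|. The largest eigenvalue, 3.8794, is at most the vertex count 9.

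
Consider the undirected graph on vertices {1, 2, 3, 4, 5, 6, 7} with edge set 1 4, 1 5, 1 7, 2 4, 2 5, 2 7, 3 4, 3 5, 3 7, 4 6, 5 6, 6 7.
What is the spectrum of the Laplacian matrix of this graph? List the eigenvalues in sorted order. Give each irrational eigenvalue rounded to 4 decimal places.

Reading degrees in the order [1, 2, 3, 4, 5, 6, 7] gives [3, 3, 3, 4, 4, 3, 4]; set D = diag(3, 3, 3, 4, 4, 3, 4) and form L = D - A. Since every row of L sums to 0, the all-ones vector is in the kernel and 0 is an eigenvalue. The single zero eigenvalue shows the graph is connected. There is one zero in the spectrum, matching the 1 component.

[0, 3, 3, 3, 4, 4, 7]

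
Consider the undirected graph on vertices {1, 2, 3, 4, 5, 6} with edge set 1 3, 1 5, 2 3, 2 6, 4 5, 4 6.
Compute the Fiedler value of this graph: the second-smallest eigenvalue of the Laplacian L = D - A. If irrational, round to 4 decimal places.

Each diagonal entry of L is the vertex degree and each off-diagonal entry is -1 where an edge is present, 0 otherwise; in the order [1, 2, 3, 4, 5, 6] the diagonal is [2, 2, 2, 2, 2, 2]. The smallest Laplacian eigenvalue is always 0. The next one, lambda_2 = 1, measures how hard the graph is to disconnect: larger values mean better connectivity.

1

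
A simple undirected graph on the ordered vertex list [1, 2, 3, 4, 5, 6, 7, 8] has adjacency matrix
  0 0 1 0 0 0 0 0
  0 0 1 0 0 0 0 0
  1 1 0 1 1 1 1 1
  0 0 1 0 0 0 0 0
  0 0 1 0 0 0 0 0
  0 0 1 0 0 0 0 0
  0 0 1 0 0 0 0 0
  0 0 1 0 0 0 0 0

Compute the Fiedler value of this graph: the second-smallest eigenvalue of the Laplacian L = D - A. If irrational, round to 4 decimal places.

1

Reading degrees in the order [1, 2, 3, 4, 5, 6, 7, 8] gives [1, 1, 7, 1, 1, 1, 1, 1]; set D = diag(1, 1, 7, 1, 1, 1, 1, 1) and form L = D - A. The smallest Laplacian eigenvalue is always 0. The next one, lambda_2 = 1, measures how hard the graph is to disconnect: larger values mean better connectivity. The largest eigenvalue, 8, is at most the vertex count 8. There is one zero in the spectrum, matching the 1 component.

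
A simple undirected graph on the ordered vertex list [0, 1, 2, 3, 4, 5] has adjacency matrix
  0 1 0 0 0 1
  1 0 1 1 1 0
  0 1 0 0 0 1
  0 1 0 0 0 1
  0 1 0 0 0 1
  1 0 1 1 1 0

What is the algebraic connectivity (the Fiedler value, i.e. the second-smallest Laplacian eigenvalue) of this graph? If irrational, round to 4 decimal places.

Reading degrees in the order [0, 1, 2, 3, 4, 5] gives [2, 4, 2, 2, 2, 4]; set D = diag(2, 4, 2, 2, 2, 4) and form L = D - A. The sorted Laplacian eigenvalues are [0, 2, 2, 2, 4, 6]; the algebraic connectivity is the second entry, 2. The largest eigenvalue, 6, is at most the vertex count 6.

2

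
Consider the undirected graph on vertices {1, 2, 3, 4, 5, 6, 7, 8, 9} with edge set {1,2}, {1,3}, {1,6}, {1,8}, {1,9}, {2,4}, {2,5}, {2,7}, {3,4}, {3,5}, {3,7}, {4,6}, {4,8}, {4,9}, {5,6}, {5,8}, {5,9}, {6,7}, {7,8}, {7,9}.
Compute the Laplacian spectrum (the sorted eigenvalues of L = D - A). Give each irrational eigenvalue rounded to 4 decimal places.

Each diagonal entry of L is the vertex degree and each off-diagonal entry is -1 where an edge is present, 0 otherwise; in the order [1, 2, 3, 4, 5, 6, 7, 8, 9] the diagonal is [5, 4, 4, 5, 5, 4, 5, 4, 4]. Since every row of L sums to 0, the all-ones vector is in the kernel and 0 is an eigenvalue. There is one zero in the spectrum, matching the 1 component. The largest eigenvalue, 9, is at most the vertex count 9.

[0, 4, 4, 4, 4, 5, 5, 5, 9]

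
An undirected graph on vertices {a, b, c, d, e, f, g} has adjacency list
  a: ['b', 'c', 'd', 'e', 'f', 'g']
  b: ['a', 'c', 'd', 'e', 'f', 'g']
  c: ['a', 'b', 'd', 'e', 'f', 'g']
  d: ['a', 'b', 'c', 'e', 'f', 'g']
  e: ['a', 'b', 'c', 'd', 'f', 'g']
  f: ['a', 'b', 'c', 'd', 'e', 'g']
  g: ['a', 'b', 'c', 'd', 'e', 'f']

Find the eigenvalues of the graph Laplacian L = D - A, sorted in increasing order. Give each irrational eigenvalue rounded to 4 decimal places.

[0, 7, 7, 7, 7, 7, 7]

Reading degrees in the order [a, b, c, d, e, f, g] gives [6, 6, 6, 6, 6, 6, 6]; set D = diag(6, 6, 6, 6, 6, 6, 6) and form L = D - A. L is symmetric positive semidefinite, so every eigenvalue is real and nonnegative. The single zero eigenvalue shows the graph is connected. The eigenvalues sum to 42, which equals trace(L) = 2|E|. There is one zero in the spectrum, matching the 1 component.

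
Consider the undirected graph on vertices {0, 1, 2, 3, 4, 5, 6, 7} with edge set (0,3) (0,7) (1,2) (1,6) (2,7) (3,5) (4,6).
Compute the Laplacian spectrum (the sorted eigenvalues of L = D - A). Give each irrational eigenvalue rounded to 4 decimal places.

[0, 0.1522, 0.5858, 1.2346, 2, 2.7654, 3.4142, 3.8478]

With the vertex order [0, 1, 2, 3, 4, 5, 6, 7], the degrees are [2, 2, 2, 2, 1, 1, 2, 2], giving D = diag(2, 2, 2, 2, 1, 1, 2, 2) and L = D - A. Diagonalising L (or applying a numerical eigensolver to the 8x8 matrix) gives the spectrum above. The single zero eigenvalue shows the graph is connected. The largest eigenvalue, 3.8478, is at most the vertex count 8.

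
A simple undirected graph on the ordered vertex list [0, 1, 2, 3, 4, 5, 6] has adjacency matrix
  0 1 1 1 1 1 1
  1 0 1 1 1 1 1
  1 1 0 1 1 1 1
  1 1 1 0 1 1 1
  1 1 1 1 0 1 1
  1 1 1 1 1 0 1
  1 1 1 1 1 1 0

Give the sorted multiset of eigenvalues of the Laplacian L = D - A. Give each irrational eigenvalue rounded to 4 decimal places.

With the vertex order [0, 1, 2, 3, 4, 5, 6], the degrees are [6, 6, 6, 6, 6, 6, 6], giving D = diag(6, 6, 6, 6, 6, 6, 6) and L = D - A. L is symmetric positive semidefinite, so every eigenvalue is real and nonnegative. The single zero eigenvalue shows the graph is connected. There is one zero in the spectrum, matching the 1 component.

[0, 7, 7, 7, 7, 7, 7]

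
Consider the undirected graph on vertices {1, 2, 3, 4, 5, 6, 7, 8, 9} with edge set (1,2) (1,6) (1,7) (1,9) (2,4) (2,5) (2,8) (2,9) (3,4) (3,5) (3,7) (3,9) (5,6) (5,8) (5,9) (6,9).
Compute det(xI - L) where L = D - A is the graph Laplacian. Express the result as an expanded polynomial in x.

Reading degrees in the order [1, 2, 3, 4, 5, 6, 7, 8, 9] gives [4, 5, 4, 2, 5, 3, 2, 2, 5]; set D = diag(4, 5, 4, 2, 5, 3, 2, 2, 5) and form L = D - A. Computing det(xI - L) by cofactor expansion (or equivalently via sum-over-permutations) gives x^9 - 32x^8 + 432x^7 - 3202x^6 + 14200x^5 - 38450x^4 + 61917x^3 - 54166x^2 + 19728x. The constant term is 0 because L is singular (the all-ones vector lies in its kernel). There is one zero in the spectrum, matching the 1 component. The largest eigenvalue, 6.8904, is at most the vertex count 9.

x^9 - 32x^8 + 432x^7 - 3202x^6 + 14200x^5 - 38450x^4 + 61917x^3 - 54166x^2 + 19728x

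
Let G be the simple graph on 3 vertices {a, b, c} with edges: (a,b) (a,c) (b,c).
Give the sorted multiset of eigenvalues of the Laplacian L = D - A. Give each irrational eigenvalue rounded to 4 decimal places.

[0, 3, 3]

Each diagonal entry of L is the vertex degree and each off-diagonal entry is -1 where an edge is present, 0 otherwise; in the order [a, b, c] the diagonal is [2, 2, 2]. Since every row of L sums to 0, the all-ones vector is in the kernel and 0 is an eigenvalue. The single zero eigenvalue shows the graph is connected. The largest eigenvalue, 3, is at most the vertex count 3. There is one zero in the spectrum, matching the 1 component.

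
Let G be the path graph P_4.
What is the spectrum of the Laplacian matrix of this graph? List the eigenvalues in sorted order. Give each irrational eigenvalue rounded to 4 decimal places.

The graph has 4 vertices and degree multiset [2, 2, 1, 1]; D is the diagonal matrix of degrees and L = D - A. Since every row of L sums to 0, the all-ones vector is in the kernel and 0 is an eigenvalue.

[0, 0.5858, 2, 3.4142]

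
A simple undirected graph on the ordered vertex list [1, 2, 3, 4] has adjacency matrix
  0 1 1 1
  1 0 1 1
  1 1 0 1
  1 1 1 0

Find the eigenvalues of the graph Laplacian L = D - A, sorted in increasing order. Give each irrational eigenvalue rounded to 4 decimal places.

[0, 4, 4, 4]

With the vertex order [1, 2, 3, 4], the degrees are [3, 3, 3, 3], giving D = diag(3, 3, 3, 3) and L = D - A. Diagonalising L (or applying a numerical eigensolver to the 4x4 matrix) gives the spectrum above. The single zero eigenvalue shows the graph is connected. The largest eigenvalue, 4, is at most the vertex count 4.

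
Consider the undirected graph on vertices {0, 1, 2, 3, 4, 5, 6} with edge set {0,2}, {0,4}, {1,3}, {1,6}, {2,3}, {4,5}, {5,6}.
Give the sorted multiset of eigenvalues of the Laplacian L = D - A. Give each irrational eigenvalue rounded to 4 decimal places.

[0, 0.7530, 0.7530, 2.4450, 2.4450, 3.8019, 3.8019]

With the vertex order [0, 1, 2, 3, 4, 5, 6], the degrees are [2, 2, 2, 2, 2, 2, 2], giving D = diag(2, 2, 2, 2, 2, 2, 2) and L = D - A. Since every row of L sums to 0, the all-ones vector is in the kernel and 0 is an eigenvalue. The largest eigenvalue, 3.8019, is at most the vertex count 7.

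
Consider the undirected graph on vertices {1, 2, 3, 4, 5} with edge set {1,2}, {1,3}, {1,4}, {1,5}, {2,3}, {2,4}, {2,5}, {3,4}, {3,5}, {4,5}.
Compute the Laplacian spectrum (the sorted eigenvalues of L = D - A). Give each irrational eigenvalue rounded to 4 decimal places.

Each diagonal entry of L is the vertex degree and each off-diagonal entry is -1 where an edge is present, 0 otherwise; in the order [1, 2, 3, 4, 5] the diagonal is [4, 4, 4, 4, 4]. Diagonalising L (or applying a numerical eigensolver to the 5x5 matrix) gives the spectrum above. By the matrix-tree theorem the graph has (1/5) * product of the nonzero eigenvalues = 125 spanning trees.

[0, 5, 5, 5, 5]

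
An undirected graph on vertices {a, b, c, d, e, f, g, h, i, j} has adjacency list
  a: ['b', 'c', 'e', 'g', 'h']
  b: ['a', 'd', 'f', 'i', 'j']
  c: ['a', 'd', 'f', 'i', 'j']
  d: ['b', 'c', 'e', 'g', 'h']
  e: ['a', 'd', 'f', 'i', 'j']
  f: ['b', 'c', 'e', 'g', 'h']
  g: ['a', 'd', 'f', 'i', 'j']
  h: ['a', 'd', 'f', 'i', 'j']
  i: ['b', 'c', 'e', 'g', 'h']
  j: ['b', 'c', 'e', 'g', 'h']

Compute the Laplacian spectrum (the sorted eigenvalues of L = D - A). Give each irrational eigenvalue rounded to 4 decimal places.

[0, 5, 5, 5, 5, 5, 5, 5, 5, 10]

Each diagonal entry of L is the vertex degree and each off-diagonal entry is -1 where an edge is present, 0 otherwise; in the order [a, b, c, d, e, f, g, h, i, j] the diagonal is [5, 5, 5, 5, 5, 5, 5, 5, 5, 5]. Since every row of L sums to 0, the all-ones vector is in the kernel and 0 is an eigenvalue. The single zero eigenvalue shows the graph is connected. The largest eigenvalue, 10, is at most the vertex count 10.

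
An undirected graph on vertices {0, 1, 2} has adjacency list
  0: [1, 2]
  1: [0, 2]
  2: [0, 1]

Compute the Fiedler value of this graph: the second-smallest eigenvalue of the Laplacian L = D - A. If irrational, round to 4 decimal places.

3

Reading degrees in the order [0, 1, 2] gives [2, 2, 2]; set D = diag(2, 2, 2) and form L = D - A. The smallest Laplacian eigenvalue is always 0. The next one, lambda_2 = 3, measures how hard the graph is to disconnect: larger values mean better connectivity.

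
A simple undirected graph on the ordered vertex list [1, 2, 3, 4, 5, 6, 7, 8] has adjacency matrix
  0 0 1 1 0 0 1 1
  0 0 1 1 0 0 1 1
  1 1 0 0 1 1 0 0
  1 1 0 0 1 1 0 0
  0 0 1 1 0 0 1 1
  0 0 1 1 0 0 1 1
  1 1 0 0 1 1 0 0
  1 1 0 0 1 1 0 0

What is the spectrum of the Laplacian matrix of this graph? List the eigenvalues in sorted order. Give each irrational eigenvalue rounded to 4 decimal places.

[0, 4, 4, 4, 4, 4, 4, 8]

Each diagonal entry of L is the vertex degree and each off-diagonal entry is -1 where an edge is present, 0 otherwise; in the order [1, 2, 3, 4, 5, 6, 7, 8] the diagonal is [4, 4, 4, 4, 4, 4, 4, 4]. Diagonalising L (or applying a numerical eigensolver to the 8x8 matrix) gives the spectrum above. There is one zero in the spectrum, matching the 1 component.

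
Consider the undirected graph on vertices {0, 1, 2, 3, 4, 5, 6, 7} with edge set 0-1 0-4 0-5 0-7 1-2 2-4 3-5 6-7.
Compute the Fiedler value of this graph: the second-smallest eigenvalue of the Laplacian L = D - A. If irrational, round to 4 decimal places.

Reading degrees in the order [0, 1, 2, 3, 4, 5, 6, 7] gives [4, 2, 2, 1, 2, 2, 1, 2]; set D = diag(4, 2, 2, 1, 2, 2, 1, 2) and form L = D - A. The smallest Laplacian eigenvalue is always 0. The next one, lambda_2 = 0.3820, measures how hard the graph is to disconnect: larger values mean better connectivity. There is one zero in the spectrum, matching the 1 component. The largest eigenvalue, 5.3615, is at most the vertex count 8.

0.3820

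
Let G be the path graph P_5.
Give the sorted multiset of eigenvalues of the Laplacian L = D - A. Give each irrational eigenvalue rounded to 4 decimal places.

The graph has 5 vertices and degree multiset [2, 2, 2, 1, 1]; D is the diagonal matrix of degrees and L = D - A. The multiplicity of 0 as a Laplacian eigenvalue equals the number of connected components. The largest eigenvalue, 3.6180, is at most the vertex count 5.

[0, 0.3820, 1.3820, 2.6180, 3.6180]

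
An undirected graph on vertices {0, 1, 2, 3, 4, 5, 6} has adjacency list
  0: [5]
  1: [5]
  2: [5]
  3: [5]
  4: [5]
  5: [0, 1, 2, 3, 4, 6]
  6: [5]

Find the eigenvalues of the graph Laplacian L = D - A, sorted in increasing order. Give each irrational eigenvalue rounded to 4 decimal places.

Each diagonal entry of L is the vertex degree and each off-diagonal entry is -1 where an edge is present, 0 otherwise; in the order [0, 1, 2, 3, 4, 5, 6] the diagonal is [1, 1, 1, 1, 1, 6, 1]. The multiplicity of 0 as a Laplacian eigenvalue equals the number of connected components. The single zero eigenvalue shows the graph is connected. The eigenvalues sum to 12, which equals trace(L) = 2|E|.

[0, 1, 1, 1, 1, 1, 7]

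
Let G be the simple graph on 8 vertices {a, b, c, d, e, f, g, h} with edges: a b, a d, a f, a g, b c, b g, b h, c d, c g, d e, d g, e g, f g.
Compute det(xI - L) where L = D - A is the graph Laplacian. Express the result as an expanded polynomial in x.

x^8 - 26x^7 + 274x^6 - 1506x^5 + 4621x^4 - 7828x^3 + 6687x^2 - 2176x

Reading degrees in the order [a, b, c, d, e, f, g, h] gives [4, 4, 3, 4, 2, 2, 6, 1]; set D = diag(4, 4, 3, 4, 2, 2, 6, 1) and form L = D - A. Computing det(xI - L) by cofactor expansion (or equivalently via sum-over-permutations) gives x^8 - 26x^7 + 274x^6 - 1506x^5 + 4621x^4 - 7828x^3 + 6687x^2 - 2176x. Since p(0) = det(-L) = 0, x divides p(x). There is one zero in the spectrum, matching the 1 component.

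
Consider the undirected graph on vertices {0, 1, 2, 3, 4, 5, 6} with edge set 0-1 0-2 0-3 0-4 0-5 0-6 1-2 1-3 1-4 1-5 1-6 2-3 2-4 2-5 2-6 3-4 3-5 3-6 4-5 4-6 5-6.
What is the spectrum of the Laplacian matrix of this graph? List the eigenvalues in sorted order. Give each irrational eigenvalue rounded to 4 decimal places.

[0, 7, 7, 7, 7, 7, 7]

With the vertex order [0, 1, 2, 3, 4, 5, 6], the degrees are [6, 6, 6, 6, 6, 6, 6], giving D = diag(6, 6, 6, 6, 6, 6, 6) and L = D - A. Since every row of L sums to 0, the all-ones vector is in the kernel and 0 is an eigenvalue. There is one zero in the spectrum, matching the 1 component. The eigenvalues sum to 42, which equals trace(L) = 2|E|.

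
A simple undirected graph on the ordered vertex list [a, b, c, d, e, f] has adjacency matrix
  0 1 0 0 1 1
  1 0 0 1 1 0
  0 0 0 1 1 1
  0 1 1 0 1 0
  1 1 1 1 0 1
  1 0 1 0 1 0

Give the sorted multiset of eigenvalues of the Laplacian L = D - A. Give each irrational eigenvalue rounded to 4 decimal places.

[0, 2.3820, 2.3820, 4.6180, 4.6180, 6]

Each diagonal entry of L is the vertex degree and each off-diagonal entry is -1 where an edge is present, 0 otherwise; in the order [a, b, c, d, e, f] the diagonal is [3, 3, 3, 3, 5, 3]. L is symmetric positive semidefinite, so every eigenvalue is real and nonnegative. The single zero eigenvalue shows the graph is connected. The largest eigenvalue, 6, is at most the vertex count 6.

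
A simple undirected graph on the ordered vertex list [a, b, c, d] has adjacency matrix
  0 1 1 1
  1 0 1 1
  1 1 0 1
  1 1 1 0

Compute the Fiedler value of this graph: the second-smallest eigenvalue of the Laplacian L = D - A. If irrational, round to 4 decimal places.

Reading degrees in the order [a, b, c, d] gives [3, 3, 3, 3]; set D = diag(3, 3, 3, 3) and form L = D - A. The sorted Laplacian eigenvalues are [0, 4, 4, 4]; the algebraic connectivity is the second entry, 4. The eigenvalues sum to 12, which equals trace(L) = 2|E|.

4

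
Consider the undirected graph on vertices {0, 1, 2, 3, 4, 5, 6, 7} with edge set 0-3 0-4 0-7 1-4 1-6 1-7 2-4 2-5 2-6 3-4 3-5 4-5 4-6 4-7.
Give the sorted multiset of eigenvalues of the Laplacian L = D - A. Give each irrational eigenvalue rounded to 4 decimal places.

With the vertex order [0, 1, 2, 3, 4, 5, 6, 7], the degrees are [3, 3, 3, 3, 7, 3, 3, 3], giving D = diag(3, 3, 3, 3, 7, 3, 3, 3) and L = D - A. Since every row of L sums to 0, the all-ones vector is in the kernel and 0 is an eigenvalue. The single zero eigenvalue shows the graph is connected. The eigenvalues sum to 28, which equals trace(L) = 2|E|. By the matrix-tree theorem the graph has (1/8) * product of the nonzero eigenvalues = 841 spanning trees.

[0, 1.7530, 1.7530, 3.4450, 3.4450, 4.8019, 4.8019, 8]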